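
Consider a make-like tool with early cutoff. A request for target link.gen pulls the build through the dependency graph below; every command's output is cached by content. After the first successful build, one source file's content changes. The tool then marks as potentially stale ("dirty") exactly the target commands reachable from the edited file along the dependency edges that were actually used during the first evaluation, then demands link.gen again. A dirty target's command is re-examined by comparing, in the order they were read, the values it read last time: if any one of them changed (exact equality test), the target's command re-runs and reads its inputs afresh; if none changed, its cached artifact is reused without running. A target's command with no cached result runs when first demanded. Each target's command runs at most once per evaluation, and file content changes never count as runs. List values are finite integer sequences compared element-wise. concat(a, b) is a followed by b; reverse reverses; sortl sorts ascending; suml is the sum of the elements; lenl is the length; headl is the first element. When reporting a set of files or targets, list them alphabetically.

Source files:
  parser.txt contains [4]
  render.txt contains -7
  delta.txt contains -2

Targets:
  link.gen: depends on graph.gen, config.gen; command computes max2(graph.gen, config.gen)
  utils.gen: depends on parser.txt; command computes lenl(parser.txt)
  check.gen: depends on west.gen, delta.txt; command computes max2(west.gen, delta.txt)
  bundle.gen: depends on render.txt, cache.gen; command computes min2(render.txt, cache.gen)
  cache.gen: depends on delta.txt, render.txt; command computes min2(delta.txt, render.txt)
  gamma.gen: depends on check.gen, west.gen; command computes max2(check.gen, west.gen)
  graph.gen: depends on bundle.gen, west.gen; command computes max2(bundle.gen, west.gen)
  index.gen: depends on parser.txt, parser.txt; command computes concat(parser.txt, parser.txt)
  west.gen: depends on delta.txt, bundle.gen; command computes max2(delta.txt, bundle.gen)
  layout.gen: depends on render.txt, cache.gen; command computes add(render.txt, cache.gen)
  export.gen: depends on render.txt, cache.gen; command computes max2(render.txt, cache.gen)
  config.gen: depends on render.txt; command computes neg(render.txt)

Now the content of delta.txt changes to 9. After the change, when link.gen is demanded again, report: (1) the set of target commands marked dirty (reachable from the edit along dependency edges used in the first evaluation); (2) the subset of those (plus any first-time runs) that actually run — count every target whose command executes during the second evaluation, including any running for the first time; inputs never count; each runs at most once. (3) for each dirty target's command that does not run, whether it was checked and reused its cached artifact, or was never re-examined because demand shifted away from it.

First demand of the output computes:
  cache.gen = min2(-2, -7) = -7
  bundle.gen = min2(-7, -7) = -7
  config.gen = neg(-7) = 7
  west.gen = max2(-2, -7) = -2
  graph.gen = max2(-7, -2) = -2
  link.gen = max2(-2, 7) = 7

After the edit, cleaning proceeds:
  cache.gen: a read changed (delta.txt -2->9) — executes, giving -7 — identical to its old value.
  bundle.gen: dirty, but its reads are unchanged (render.txt unchanged, cache.gen unchanged); cached -7 stands.
  west.gen: a read changed (delta.txt -2->9) — executes, giving 9.
  graph.gen: a read changed (west.gen -2->9) — executes, giving 9.
  link.gen: a read changed (graph.gen -2->9) — executes, giving 9.

Note where the cutoff bites: bundle.gen is checked, finds nothing changed, and keeps its cache.

The edit dirties: bundle.gen, cache.gen, graph.gen, link.gen, west.gen.
4 target commands run: cache.gen, graph.gen, link.gen, west.gen.
Cache hits after checking: bundle.gen.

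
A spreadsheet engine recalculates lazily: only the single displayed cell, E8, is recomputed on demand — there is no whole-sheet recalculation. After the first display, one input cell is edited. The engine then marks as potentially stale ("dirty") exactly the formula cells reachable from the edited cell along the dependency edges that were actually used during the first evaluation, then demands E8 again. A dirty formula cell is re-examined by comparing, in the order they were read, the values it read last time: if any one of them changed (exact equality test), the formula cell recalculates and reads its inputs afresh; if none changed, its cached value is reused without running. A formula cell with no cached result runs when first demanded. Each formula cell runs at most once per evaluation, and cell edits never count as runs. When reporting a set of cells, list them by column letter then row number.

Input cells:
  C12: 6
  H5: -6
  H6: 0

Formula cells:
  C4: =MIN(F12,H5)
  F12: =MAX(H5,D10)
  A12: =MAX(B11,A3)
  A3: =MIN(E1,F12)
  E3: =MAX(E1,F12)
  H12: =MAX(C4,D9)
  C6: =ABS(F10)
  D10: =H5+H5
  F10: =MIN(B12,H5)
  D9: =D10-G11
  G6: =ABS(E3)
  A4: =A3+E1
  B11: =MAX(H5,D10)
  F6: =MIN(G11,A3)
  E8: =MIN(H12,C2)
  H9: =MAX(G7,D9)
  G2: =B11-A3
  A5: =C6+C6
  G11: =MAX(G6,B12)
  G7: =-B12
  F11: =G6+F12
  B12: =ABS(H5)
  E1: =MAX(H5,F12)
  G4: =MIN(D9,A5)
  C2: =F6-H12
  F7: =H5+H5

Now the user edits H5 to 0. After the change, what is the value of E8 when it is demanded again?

New value of E8: 0.

First evaluation (everything demanded from the output):
  B12 = ABS(-6) = 6
  D10 = -6 + -6 = -12
  F12 = MAX(-6, -12) = -6
  C4 = MIN(-6, -6) = -6
  E1 = MAX(-6, -6) = -6
  A3 = MIN(-6, -6) = -6
  E3 = MAX(-6, -6) = -6
  G6 = ABS(-6) = 6
  G11 = MAX(6, 6) = 6
  D9 = -12 - 6 = -18
  F6 = MIN(6, -6) = -6
  H12 = MAX(-6, -18) = -6
  C2 = -6 - -6 = 0
  E8 = MIN(-6, 0) = -6

Propagation after the edit:
  B12: runs — H5 -6->0; result 0.
  D10: runs — H5 -6->0; H5 -6->0; result 0.
  F12: runs — H5 -6->0; D10 -12->0; result 0.
  C4: runs — F12 -6->0; H5 -6->0; result 0.
  E1: runs — H5 -6->0; F12 -6->0; result 0.
  A3: runs — E1 -6->0; F12 -6->0; result 0.
  E3: runs — E1 -6->0; F12 -6->0; result 0.
  G6: runs — E3 -6->0; result 0.
  G11: runs — G6 6->0; B12 6->0; result 0.
  D9: runs — D10 -12->0; G11 6->0; result 0.
  F6: runs — G11 6->0; A3 -6->0; result 0.
  H12: runs — C4 -6->0; D9 -18->0; result 0.
  C2: runs — F6 -6->0; H12 -6->0; result 0 (same value as before).
  E8: runs — H12 -6->0; result 0.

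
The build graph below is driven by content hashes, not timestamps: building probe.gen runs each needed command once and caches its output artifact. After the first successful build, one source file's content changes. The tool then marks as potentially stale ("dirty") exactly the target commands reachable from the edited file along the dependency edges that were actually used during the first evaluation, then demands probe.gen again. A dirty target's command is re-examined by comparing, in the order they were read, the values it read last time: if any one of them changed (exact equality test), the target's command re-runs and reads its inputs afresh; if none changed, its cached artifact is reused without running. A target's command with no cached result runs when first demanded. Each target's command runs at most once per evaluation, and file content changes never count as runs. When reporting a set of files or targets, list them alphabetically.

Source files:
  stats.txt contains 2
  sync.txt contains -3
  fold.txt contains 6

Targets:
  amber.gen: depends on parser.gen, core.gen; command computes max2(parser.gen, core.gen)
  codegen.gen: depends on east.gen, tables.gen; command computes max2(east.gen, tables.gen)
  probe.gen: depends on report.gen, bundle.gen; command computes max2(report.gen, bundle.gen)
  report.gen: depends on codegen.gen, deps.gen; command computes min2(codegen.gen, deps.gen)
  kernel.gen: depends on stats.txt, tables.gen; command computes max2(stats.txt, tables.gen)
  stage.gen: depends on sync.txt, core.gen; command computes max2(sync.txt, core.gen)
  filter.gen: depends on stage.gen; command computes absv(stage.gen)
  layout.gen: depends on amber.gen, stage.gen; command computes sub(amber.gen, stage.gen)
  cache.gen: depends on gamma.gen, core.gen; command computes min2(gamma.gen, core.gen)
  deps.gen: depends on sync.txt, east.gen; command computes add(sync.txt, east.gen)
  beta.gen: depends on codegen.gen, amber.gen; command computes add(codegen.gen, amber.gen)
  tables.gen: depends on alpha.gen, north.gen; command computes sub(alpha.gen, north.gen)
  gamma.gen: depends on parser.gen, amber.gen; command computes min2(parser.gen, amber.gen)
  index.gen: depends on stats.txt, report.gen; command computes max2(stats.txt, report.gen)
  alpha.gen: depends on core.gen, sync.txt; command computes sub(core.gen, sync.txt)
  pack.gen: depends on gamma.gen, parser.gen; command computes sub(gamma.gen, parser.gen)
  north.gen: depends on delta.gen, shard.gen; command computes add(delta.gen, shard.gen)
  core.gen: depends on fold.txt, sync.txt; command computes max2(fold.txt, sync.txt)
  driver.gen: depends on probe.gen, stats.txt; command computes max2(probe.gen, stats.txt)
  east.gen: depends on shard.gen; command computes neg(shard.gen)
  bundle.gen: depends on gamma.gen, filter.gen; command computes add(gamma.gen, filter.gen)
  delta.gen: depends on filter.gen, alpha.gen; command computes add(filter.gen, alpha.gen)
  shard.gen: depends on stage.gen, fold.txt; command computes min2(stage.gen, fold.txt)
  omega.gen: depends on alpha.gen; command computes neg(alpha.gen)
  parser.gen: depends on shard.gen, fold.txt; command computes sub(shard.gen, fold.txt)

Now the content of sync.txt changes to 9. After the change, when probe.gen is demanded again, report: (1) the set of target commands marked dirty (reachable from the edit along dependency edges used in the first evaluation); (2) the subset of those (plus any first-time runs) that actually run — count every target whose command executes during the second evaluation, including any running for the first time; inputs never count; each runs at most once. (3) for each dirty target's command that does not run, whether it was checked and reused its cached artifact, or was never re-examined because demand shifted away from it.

Initial pass — values computed on the first demand:
  core.gen = max2(6, -3) = 6
  alpha.gen = sub(6, -3) = 9
  stage.gen = max2(-3, 6) = 6
  filter.gen = absv(6) = 6
  delta.gen = add(6, 9) = 15
  shard.gen = min2(6, 6) = 6
  east.gen = neg(6) = -6
  deps.gen = add(-3, -6) = -9
  north.gen = add(15, 6) = 21
  parser.gen = sub(6, 6) = 0
  amber.gen = max2(0, 6) = 6
  gamma.gen = min2(0, 6) = 0
  bundle.gen = add(0, 6) = 6
  tables.gen = sub(9, 21) = -12
  codegen.gen = max2(-6, -12) = -6
  report.gen = min2(-6, -9) = -9
  probe.gen = max2(-9, 6) = 6

Second demand — change propagation:
  core.gen: re-runs because sync.txt -3->9; new result 9.
  alpha.gen: re-runs because core.gen 6->9; sync.txt -3->9; new result 0.
  stage.gen: re-runs because sync.txt -3->9; core.gen 6->9; new result 9.
  filter.gen: re-runs because stage.gen 6->9; new result 9.
  delta.gen: re-runs because filter.gen 6->9; alpha.gen 9->0; new result 9.
  shard.gen: re-runs because stage.gen 6->9; new result 6 (unchanged).
  east.gen: re-examined; everything it read last time is the same (shard.gen unchanged) — cache -6 kept, no run.
  deps.gen: re-runs because sync.txt -3->9; new result 3.
  north.gen: re-runs because delta.gen 15->9; new result 15.
  parser.gen: re-examined; everything it read last time is the same (shard.gen unchanged, fold.txt unchanged) — cache 0 kept, no run.
  amber.gen: re-runs because core.gen 6->9; new result 9.
  gamma.gen: re-runs because amber.gen 6->9; new result 0 (unchanged).
  bundle.gen: re-runs because filter.gen 6->9; new result 9.
  tables.gen: re-runs because alpha.gen 9->0; north.gen 21->15; new result -15.
  codegen.gen: re-runs because tables.gen -12->-15; new result -6 (unchanged).
  report.gen: re-runs because deps.gen -9->3; new result -6.
  probe.gen: re-runs because report.gen -9->-6; bundle.gen 6->9; new result 9.

The important point: at parser.gen every value read last time is unchanged, so the dirty flag clears without a run.

Dirty set: alpha.gen, amber.gen, bundle.gen, codegen.gen, core.gen, delta.gen, deps.gen, east.gen, filter.gen, gamma.gen, north.gen, parser.gen, probe.gen, report.gen, shard.gen, stage.gen, tables.gen.
Run set: alpha.gen, amber.gen, bundle.gen, codegen.gen, core.gen, delta.gen, deps.gen, filter.gen, gamma.gen, north.gen, probe.gen, report.gen, shard.gen, stage.gen, tables.gen (15 run).
Re-examined without running (cache reused): east.gen, parser.gen.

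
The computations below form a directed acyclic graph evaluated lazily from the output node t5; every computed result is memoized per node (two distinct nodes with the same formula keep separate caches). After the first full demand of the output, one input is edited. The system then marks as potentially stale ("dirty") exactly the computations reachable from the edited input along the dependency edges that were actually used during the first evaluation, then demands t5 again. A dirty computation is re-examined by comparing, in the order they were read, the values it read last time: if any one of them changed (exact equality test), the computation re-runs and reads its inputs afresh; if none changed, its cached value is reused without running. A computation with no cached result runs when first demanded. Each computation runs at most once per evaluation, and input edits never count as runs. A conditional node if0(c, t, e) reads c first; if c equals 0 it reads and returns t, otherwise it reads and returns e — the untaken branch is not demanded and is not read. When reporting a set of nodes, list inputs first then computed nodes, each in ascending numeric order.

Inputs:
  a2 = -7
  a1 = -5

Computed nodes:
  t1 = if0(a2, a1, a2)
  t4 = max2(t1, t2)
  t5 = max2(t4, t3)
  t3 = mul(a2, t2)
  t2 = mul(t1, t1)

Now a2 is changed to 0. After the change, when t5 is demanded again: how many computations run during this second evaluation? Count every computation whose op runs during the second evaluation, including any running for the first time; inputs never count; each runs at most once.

5 computations run: t1, t2, t3, t4, t5.

First demand of the output computes:
  t1 = if0(a2=-7 -> else branch a2) = -7
  t2 = mul(-7, -7) = 49
  t3 = mul(-7, 49) = -343
  t4 = max2(-7, 49) = 49
  t5 = max2(49, -343) = 49

After the edit, cleaning proceeds:
  t1: a read changed (a2 -7->0; a2 -7->0) — executes, giving -5.
  t2: a read changed (t1 -7->-5; t1 -7->-5) — executes, giving 25.
  t3: a read changed (a2 -7->0; t2 49->25) — executes, giving 0.
  t4: a read changed (t1 -7->-5; t2 49->25) — executes, giving 25.
  t5: a read changed (t4 49->25; t3 -343->0) — executes, giving 25.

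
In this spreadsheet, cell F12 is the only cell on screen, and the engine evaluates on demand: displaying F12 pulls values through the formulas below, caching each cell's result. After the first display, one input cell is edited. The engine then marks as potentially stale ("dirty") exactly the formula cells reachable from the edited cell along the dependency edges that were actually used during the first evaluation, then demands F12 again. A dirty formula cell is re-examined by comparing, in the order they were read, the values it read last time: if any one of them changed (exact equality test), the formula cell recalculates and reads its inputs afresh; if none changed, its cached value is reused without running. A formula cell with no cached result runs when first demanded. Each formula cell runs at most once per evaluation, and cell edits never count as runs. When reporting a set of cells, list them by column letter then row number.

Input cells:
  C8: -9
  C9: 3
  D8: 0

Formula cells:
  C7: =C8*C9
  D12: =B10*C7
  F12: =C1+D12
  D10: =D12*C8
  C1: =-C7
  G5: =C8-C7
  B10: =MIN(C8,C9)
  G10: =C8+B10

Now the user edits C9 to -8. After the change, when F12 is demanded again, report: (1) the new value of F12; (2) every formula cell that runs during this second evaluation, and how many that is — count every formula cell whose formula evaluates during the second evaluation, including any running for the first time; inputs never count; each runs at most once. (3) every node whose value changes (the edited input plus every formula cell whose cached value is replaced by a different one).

F12 now evaluates to -720.
Run set: B10, C1, C7, D12, F12 (5 run).
Changed values: C1, C7, C9, D12, F12.

Initial pass — values computed on the first demand:
  B10 = MIN(-9, 3) = -9
  C7 = -9 * 3 = -27
  C1 = -(-27) = 27
  D12 = -9 * -27 = 243
  F12 = 27 + 243 = 270

Second demand — change propagation:
  B10: re-runs because C9 3->-8; new result -9 (unchanged).
  C7: re-runs because C9 3->-8; new result 72.
  C1: re-runs because C7 -27->72; new result -72.
  D12: re-runs because C7 -27->72; new result -648.
  F12: re-runs because C1 27->-72; D12 243->-648; new result -720.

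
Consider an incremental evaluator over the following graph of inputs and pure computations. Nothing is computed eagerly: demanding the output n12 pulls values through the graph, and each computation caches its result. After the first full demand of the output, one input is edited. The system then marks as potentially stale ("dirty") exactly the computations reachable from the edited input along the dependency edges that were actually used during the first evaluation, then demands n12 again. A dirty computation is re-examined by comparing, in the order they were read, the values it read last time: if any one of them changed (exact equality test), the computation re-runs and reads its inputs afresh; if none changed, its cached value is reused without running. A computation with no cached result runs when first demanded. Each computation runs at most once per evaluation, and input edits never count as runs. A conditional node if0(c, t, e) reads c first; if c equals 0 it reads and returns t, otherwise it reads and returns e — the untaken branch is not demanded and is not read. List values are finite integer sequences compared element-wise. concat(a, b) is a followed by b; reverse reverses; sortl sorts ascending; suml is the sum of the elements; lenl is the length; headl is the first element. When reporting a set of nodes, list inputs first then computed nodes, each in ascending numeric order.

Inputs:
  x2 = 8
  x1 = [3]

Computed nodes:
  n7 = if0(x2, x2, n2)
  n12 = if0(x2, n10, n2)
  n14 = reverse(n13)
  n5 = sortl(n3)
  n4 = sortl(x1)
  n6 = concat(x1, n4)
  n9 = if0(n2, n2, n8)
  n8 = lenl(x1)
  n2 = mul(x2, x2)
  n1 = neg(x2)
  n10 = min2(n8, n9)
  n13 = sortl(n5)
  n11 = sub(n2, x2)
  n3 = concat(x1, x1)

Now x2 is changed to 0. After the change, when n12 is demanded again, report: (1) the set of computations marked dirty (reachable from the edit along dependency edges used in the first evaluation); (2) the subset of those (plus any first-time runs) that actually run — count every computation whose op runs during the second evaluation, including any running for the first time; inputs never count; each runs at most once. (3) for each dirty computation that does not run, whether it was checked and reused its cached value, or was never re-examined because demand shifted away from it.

Initial pass — values computed on the first demand:
  n2 = mul(8, 8) = 64
  n12 = if0(x2=8 -> else branch n2) = 64

Second demand — change propagation:
  n2: re-runs because x2 8->0; x2 8->0; new result 0.
  n8: newly demanded (no cache) — executes and yields 1.
  n9: newly demanded (no cache) — executes and yields 0.
  n10: newly demanded (no cache) — executes and yields 0.
  n12: re-runs because x2 8->0; n2 64->0; new result 0.

The important point: the flipped condition pulls in fresh nodes; n8, n9, n10 run for the first time.

Dirty set: n2, n12.
Run set: n2, n8, n9, n10, n12 (5 run).
All dirty computations ended up running.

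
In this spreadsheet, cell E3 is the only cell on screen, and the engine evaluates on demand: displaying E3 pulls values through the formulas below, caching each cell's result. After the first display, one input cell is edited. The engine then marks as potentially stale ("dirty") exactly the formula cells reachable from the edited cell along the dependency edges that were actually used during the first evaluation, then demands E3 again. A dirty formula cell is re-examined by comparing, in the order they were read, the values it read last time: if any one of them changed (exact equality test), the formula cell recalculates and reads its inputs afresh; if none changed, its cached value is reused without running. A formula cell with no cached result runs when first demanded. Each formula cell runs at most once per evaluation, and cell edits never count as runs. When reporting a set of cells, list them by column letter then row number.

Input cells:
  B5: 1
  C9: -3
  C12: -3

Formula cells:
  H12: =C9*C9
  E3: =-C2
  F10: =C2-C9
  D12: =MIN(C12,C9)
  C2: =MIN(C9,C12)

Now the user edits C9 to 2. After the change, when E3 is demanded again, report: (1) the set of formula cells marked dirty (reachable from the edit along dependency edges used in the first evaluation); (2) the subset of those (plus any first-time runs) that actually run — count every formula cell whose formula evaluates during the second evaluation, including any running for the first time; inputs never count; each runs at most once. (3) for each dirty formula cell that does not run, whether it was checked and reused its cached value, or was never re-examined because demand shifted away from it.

Dirty set: C2, E3.
Run set: C2 (1 run).
Re-examined without running (cache reused): E3.
The important point: C2 recomputes to an identical value, and the output ends up unchanged.

Initial pass — values computed on the first demand:
  C2 = MIN(-3, -3) = -3
  E3 = -(-3) = 3

Second demand — change propagation:
  C2: re-runs because C9 -3->2; new result -3 (unchanged).
  E3: re-examined; everything it read last time is the same (C2 unchanged) — cache 3 kept, no run.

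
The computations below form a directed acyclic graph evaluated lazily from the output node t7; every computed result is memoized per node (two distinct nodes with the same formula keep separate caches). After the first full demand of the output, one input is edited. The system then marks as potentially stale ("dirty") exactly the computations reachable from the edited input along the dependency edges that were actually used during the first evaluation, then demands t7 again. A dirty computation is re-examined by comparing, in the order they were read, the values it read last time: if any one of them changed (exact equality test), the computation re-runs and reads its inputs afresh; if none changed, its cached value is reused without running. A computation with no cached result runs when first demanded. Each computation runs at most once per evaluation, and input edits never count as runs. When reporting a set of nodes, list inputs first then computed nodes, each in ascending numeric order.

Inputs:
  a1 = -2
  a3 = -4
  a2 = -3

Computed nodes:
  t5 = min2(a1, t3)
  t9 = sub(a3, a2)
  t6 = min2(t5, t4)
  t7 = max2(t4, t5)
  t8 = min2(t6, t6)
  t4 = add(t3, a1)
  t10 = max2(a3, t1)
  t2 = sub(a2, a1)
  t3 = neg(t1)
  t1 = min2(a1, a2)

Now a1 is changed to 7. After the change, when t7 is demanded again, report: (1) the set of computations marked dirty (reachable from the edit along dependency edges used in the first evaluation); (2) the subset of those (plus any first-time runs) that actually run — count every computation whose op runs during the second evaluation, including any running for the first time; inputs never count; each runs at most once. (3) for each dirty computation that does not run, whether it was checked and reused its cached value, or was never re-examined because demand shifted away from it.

The edit dirties: t1, t3, t4, t5, t7.
4 computations run: t1, t4, t5, t7.
Cache hits after checking: t3.
Note where the cutoff bites: t3 is checked, finds nothing changed, and keeps its cache.

First demand of the output computes:
  t1 = min2(-2, -3) = -3
  t3 = neg(-3) = 3
  t4 = add(3, -2) = 1
  t5 = min2(-2, 3) = -2
  t7 = max2(1, -2) = 1

After the edit, cleaning proceeds:
  t1: a read changed (a1 -2->7) — executes, giving -3 — identical to its old value.
  t3: dirty, but its reads are unchanged (t1 unchanged); cached 3 stands.
  t4: a read changed (a1 -2->7) — executes, giving 10.
  t5: a read changed (a1 -2->7) — executes, giving 3.
  t7: a read changed (t4 1->10; t5 -2->3) — executes, giving 10.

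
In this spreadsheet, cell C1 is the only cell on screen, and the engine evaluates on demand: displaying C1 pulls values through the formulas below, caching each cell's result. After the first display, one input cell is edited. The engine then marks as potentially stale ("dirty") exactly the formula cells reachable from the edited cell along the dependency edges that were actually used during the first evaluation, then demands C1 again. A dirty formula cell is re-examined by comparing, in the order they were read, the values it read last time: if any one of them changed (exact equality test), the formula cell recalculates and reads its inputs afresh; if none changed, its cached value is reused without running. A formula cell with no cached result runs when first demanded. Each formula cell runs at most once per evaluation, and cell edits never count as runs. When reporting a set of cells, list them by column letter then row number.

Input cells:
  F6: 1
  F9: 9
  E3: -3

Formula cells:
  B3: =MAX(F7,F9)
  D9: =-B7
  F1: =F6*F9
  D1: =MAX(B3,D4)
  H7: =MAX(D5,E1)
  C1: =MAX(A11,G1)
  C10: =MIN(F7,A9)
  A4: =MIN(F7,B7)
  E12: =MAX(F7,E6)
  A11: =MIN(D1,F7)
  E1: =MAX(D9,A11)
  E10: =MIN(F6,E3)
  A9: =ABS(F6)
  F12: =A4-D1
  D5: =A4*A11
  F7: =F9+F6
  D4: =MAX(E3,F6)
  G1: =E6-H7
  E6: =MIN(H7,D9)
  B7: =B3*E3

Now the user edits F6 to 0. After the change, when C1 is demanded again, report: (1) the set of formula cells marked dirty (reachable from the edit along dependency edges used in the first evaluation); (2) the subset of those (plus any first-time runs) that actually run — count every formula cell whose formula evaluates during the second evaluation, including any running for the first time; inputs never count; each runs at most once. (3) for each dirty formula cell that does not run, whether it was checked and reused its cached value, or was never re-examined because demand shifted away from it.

Dirty set: A4, A11, B3, B7, C1, D1, D4, D5, D9, E1, E6, F7, G1, H7.
Run set: A4, A11, B3, B7, C1, D1, D4, D5, D9, E1, E6, F7, G1, H7 (14 run).
All dirty formula cells ended up running.

Initial pass — values computed on the first demand:
  D4 = MAX(-3, 1) = 1
  F7 = 9 + 1 = 10
  B3 = MAX(10, 9) = 10
  B7 = 10 * -3 = -30
  A4 = MIN(10, -30) = -30
  D1 = MAX(10, 1) = 10
  A11 = MIN(10, 10) = 10
  D5 = -30 * 10 = -300
  D9 = -(-30) = 30
  E1 = MAX(30, 10) = 30
  H7 = MAX(-300, 30) = 30
  E6 = MIN(30, 30) = 30
  G1 = 30 - 30 = 0
  C1 = MAX(10, 0) = 10

Second demand — change propagation:
  D4: re-runs because F6 1->0; new result 0.
  F7: re-runs because F6 1->0; new result 9.
  B3: re-runs because F7 10->9; new result 9.
  B7: re-runs because B3 10->9; new result -27.
  A4: re-runs because F7 10->9; B7 -30->-27; new result -27.
  D1: re-runs because B3 10->9; D4 1->0; new result 9.
  A11: re-runs because D1 10->9; F7 10->9; new result 9.
  D5: re-runs because A4 -30->-27; A11 10->9; new result -243.
  D9: re-runs because B7 -30->-27; new result 27.
  E1: re-runs because D9 30->27; A11 10->9; new result 27.
  H7: re-runs because D5 -300->-243; E1 30->27; new result 27.
  E6: re-runs because H7 30->27; D9 30->27; new result 27.
  G1: re-runs because E6 30->27; H7 30->27; new result 0 (unchanged).
  C1: re-runs because A11 10->9; new result 9.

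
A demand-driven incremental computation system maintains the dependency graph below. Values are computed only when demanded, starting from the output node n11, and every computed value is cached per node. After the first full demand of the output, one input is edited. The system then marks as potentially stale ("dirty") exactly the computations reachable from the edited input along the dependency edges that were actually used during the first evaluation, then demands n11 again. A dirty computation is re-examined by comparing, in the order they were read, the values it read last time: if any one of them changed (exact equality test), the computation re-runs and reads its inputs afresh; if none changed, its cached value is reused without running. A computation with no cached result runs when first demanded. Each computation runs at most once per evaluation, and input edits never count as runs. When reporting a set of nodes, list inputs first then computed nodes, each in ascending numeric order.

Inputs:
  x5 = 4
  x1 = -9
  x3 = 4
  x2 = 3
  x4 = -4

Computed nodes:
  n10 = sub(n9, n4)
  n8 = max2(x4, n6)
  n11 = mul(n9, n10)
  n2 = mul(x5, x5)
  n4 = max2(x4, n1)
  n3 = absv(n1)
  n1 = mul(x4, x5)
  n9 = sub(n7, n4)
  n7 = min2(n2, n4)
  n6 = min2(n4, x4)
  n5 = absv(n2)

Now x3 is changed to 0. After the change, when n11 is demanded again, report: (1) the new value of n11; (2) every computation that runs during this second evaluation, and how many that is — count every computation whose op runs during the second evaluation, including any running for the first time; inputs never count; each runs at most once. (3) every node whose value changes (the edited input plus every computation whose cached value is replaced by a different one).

New value of n11: 0.
Computations that run: none — 0 in total.
Values that change: x3.
Key observation: x3 is never demanded by the output, so the edit triggers no recomputation at all.

First evaluation (everything demanded from the output):
  n1 = mul(-4, 4) = -16
  n2 = mul(4, 4) = 16
  n4 = max2(-4, -16) = -4
  n7 = min2(16, -4) = -4
  n9 = sub(-4, -4) = 0
  n10 = sub(0, -4) = 4
  n11 = mul(0, 4) = 0

Propagation after the edit:
  x3 feeds no computation that the output demands — nothing is marked dirty and nothing runs.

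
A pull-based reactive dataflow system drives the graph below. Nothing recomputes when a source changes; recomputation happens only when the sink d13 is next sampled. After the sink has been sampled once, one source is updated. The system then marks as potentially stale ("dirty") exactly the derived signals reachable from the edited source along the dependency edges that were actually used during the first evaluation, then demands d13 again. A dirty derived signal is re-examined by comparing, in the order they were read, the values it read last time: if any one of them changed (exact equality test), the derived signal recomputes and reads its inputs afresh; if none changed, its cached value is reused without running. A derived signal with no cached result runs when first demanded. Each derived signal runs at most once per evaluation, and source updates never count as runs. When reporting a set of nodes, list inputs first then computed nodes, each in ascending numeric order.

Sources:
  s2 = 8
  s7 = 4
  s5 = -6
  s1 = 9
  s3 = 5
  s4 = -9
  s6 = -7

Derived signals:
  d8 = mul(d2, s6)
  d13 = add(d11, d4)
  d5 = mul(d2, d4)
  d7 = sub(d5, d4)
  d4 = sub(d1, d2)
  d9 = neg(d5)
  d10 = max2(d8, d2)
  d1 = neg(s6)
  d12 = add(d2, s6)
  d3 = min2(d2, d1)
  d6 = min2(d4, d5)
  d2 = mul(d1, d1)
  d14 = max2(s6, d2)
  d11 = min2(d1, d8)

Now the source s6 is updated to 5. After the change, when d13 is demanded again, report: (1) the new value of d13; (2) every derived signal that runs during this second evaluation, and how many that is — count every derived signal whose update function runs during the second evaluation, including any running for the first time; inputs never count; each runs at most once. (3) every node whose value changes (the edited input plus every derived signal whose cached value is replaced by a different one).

New value of d13: -35.
Derived signals that run: d1, d2, d4, d8, d11, d13 — 6 in total.
Values that change: s6, d1, d2, d4, d8, d11, d13.

First evaluation (everything demanded from the output):
  d1 = neg(-7) = 7
  d2 = mul(7, 7) = 49
  d4 = sub(7, 49) = -42
  d8 = mul(49, -7) = -343
  d11 = min2(7, -343) = -343
  d13 = add(-343, -42) = -385

Propagation after the edit:
  d1: runs — s6 -7->5; result -5.
  d2: runs — d1 7->-5; d1 7->-5; result 25.
  d4: runs — d1 7->-5; d2 49->25; result -30.
  d8: runs — d2 49->25; s6 -7->5; result 125.
  d11: runs — d1 7->-5; d8 -343->125; result -5.
  d13: runs — d11 -343->-5; d4 -42->-30; result -35.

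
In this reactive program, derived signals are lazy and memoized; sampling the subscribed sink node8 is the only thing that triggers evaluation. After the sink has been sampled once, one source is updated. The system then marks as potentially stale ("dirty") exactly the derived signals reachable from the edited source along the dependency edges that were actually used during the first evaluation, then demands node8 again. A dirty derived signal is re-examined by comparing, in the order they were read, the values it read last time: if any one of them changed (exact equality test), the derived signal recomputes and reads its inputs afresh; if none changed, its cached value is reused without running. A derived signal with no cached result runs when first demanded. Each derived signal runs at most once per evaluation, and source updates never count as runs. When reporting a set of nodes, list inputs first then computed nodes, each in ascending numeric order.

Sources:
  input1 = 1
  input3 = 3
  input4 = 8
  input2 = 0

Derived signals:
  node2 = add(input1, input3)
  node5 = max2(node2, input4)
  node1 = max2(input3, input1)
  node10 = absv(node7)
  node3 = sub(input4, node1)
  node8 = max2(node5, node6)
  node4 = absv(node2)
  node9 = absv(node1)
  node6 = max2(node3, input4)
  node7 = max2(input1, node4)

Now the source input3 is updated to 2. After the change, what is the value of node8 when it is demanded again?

Demanding node8 again yields 8.
Note where the cutoff bites: node8 is checked, finds nothing changed, and keeps its cache.

First demand of the output computes:
  node1 = max2(3, 1) = 3
  node2 = add(1, 3) = 4
  node3 = sub(8, 3) = 5
  node5 = max2(4, 8) = 8
  node6 = max2(5, 8) = 8
  node8 = max2(8, 8) = 8

After the edit, cleaning proceeds:
  node1: a read changed (input3 3->2) — executes, giving 2.
  node2: a read changed (input3 3->2) — executes, giving 3.
  node3: a read changed (node1 3->2) — executes, giving 6.
  node5: a read changed (node2 4->3) — executes, giving 8 — identical to its old value.
  node6: a read changed (node3 5->6) — executes, giving 8 — identical to its old value.
  node8: dirty, but its reads are unchanged (node5 unchanged, node6 unchanged); cached 8 stands.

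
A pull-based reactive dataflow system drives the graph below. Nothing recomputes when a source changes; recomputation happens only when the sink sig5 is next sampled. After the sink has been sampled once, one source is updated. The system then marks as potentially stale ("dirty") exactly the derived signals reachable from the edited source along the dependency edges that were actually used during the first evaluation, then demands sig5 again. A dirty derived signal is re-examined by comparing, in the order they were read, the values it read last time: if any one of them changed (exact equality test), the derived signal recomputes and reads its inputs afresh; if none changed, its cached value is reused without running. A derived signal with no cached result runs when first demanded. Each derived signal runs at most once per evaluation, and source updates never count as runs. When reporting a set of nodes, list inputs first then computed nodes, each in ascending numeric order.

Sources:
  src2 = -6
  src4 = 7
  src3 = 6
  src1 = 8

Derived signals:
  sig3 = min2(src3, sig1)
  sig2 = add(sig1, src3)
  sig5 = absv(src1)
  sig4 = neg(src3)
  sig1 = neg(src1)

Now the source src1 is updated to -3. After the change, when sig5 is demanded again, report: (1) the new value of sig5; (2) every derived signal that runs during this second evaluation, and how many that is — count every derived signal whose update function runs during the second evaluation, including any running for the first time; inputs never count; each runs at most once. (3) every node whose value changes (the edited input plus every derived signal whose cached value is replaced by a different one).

First evaluation (everything demanded from the output):
  sig5 = absv(8) = 8

Propagation after the edit:
  sig5: runs — src1 8->-3; result 3.

New value of sig5: 3.
Derived signals that run: sig5 — 1 in total.
Values that change: src1, sig5.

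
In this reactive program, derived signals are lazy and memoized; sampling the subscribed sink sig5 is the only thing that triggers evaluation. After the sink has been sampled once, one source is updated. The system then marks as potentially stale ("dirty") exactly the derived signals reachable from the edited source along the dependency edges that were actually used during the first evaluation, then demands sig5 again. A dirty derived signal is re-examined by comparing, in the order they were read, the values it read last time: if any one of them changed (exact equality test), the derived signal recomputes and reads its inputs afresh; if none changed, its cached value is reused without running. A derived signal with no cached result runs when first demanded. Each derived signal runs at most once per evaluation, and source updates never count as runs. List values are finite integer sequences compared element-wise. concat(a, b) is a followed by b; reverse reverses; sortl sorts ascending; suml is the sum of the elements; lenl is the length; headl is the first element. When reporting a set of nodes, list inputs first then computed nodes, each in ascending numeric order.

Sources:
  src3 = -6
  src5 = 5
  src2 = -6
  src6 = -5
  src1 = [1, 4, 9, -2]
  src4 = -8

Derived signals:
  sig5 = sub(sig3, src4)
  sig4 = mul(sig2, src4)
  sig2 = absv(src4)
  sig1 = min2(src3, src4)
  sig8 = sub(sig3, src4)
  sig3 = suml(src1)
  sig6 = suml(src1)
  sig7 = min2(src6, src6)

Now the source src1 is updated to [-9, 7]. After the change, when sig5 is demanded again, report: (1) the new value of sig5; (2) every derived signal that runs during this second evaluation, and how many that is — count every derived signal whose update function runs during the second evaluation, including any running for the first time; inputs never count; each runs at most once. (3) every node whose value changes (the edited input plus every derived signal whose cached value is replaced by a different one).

First demand of the output computes:
  sig3 = suml([1, 4, 9, -2]) = 12
  sig5 = sub(12, -8) = 20

After the edit, cleaning proceeds:
  sig3: a read changed (src1 [1, 4, 9, -2]->[-9, 7]) — executes, giving -2.
  sig5: a read changed (sig3 12->-2) — executes, giving 6.

Demanding sig5 again yields 6.
2 derived signals run: sig3, sig5.
The nodes whose values change: src1, sig3, sig5.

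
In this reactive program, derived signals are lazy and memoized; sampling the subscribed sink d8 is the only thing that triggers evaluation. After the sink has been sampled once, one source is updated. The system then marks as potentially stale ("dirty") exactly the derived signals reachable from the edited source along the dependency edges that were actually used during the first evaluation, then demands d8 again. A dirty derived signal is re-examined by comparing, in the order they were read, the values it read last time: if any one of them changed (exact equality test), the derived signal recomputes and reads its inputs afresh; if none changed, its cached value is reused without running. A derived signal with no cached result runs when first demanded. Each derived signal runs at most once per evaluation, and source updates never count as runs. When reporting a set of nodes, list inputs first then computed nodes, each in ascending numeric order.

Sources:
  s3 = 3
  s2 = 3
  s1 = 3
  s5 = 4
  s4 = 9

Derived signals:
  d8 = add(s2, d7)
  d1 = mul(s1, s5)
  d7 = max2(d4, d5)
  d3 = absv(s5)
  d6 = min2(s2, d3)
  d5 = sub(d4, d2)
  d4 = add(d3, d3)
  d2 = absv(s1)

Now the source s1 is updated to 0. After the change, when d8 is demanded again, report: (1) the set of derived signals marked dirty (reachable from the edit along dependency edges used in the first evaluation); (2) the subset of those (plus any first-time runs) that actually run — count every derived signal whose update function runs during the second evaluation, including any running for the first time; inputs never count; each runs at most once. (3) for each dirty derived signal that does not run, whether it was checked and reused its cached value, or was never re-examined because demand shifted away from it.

First demand of the output computes:
  d2 = absv(3) = 3
  d3 = absv(4) = 4
  d4 = add(4, 4) = 8
  d5 = sub(8, 3) = 5
  d7 = max2(8, 5) = 8
  d8 = add(3, 8) = 11

After the edit, cleaning proceeds:
  d2: a read changed (s1 3->0) — executes, giving 0.
  d5: a read changed (d2 3->0) — executes, giving 8.
  d7: a read changed (d5 5->8) — executes, giving 8 — identical to its old value.
  d8: dirty, but its reads are unchanged (s2 unchanged, d7 unchanged); cached 11 stands.

Note the absorption at d7: it re-runs yet its value is the same, leaving the output's value untouched.

The edit dirties: d2, d5, d7, d8.
3 derived signals run: d2, d5, d7.
Cache hits after checking: d8.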